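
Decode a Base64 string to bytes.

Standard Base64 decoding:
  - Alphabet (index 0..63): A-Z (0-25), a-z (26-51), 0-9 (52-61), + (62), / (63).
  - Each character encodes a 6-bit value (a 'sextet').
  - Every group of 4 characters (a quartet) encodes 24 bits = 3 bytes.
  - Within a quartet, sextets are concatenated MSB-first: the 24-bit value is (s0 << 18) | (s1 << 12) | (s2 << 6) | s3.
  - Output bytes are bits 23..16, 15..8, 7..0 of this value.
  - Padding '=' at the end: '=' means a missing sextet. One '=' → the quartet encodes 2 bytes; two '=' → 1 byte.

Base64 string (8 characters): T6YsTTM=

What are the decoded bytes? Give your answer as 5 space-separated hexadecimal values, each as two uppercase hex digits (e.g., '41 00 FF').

Answer: 4F A6 2C 4D 33

Derivation:
After char 0 ('T'=19): chars_in_quartet=1 acc=0x13 bytes_emitted=0
After char 1 ('6'=58): chars_in_quartet=2 acc=0x4FA bytes_emitted=0
After char 2 ('Y'=24): chars_in_quartet=3 acc=0x13E98 bytes_emitted=0
After char 3 ('s'=44): chars_in_quartet=4 acc=0x4FA62C -> emit 4F A6 2C, reset; bytes_emitted=3
After char 4 ('T'=19): chars_in_quartet=1 acc=0x13 bytes_emitted=3
After char 5 ('T'=19): chars_in_quartet=2 acc=0x4D3 bytes_emitted=3
After char 6 ('M'=12): chars_in_quartet=3 acc=0x134CC bytes_emitted=3
Padding '=': partial quartet acc=0x134CC -> emit 4D 33; bytes_emitted=5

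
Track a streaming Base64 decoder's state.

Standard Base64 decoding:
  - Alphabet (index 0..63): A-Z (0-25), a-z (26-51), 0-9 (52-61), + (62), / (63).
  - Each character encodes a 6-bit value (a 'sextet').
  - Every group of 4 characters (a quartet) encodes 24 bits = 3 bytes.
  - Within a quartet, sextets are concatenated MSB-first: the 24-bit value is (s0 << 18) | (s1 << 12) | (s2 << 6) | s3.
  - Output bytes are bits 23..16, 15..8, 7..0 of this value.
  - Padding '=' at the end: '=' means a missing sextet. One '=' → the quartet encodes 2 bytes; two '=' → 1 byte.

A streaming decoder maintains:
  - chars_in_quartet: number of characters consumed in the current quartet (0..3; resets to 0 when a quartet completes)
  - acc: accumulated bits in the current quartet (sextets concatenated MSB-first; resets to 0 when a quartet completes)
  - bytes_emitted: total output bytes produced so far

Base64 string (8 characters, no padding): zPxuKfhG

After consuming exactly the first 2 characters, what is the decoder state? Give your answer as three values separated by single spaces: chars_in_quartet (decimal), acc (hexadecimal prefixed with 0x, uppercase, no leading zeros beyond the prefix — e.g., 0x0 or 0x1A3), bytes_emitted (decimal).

Answer: 2 0xCCF 0

Derivation:
After char 0 ('z'=51): chars_in_quartet=1 acc=0x33 bytes_emitted=0
After char 1 ('P'=15): chars_in_quartet=2 acc=0xCCF bytes_emitted=0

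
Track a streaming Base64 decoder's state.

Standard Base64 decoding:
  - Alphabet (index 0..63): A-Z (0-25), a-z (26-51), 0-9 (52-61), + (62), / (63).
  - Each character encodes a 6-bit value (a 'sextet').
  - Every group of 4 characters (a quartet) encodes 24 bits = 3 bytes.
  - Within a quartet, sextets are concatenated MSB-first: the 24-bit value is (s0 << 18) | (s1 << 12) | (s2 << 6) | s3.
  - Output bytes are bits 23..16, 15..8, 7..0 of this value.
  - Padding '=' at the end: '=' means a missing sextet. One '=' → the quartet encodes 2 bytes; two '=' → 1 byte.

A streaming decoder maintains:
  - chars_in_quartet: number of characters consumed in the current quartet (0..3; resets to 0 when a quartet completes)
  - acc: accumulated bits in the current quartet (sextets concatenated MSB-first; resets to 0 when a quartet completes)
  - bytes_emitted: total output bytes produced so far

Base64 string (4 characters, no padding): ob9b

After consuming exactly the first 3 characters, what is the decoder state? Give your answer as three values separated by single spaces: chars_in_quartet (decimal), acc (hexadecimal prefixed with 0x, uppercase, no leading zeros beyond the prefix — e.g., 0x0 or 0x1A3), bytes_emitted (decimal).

Answer: 3 0x286FD 0

Derivation:
After char 0 ('o'=40): chars_in_quartet=1 acc=0x28 bytes_emitted=0
After char 1 ('b'=27): chars_in_quartet=2 acc=0xA1B bytes_emitted=0
After char 2 ('9'=61): chars_in_quartet=3 acc=0x286FD bytes_emitted=0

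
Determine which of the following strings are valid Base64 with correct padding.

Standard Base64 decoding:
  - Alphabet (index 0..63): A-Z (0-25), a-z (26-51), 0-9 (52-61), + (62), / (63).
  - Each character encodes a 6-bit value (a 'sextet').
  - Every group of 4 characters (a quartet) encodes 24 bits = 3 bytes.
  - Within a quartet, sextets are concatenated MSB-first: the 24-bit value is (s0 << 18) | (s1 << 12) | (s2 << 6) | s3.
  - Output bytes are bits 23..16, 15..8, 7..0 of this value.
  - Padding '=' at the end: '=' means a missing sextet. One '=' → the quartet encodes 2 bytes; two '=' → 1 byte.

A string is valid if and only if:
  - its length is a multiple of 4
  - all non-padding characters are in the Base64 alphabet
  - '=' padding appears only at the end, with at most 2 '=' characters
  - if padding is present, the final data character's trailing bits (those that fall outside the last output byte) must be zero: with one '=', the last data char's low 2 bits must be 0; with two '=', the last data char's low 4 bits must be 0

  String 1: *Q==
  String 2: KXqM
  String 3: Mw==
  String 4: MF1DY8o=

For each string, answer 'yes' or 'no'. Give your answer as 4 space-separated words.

Answer: no yes yes yes

Derivation:
String 1: '*Q==' → invalid (bad char(s): ['*'])
String 2: 'KXqM' → valid
String 3: 'Mw==' → valid
String 4: 'MF1DY8o=' → valid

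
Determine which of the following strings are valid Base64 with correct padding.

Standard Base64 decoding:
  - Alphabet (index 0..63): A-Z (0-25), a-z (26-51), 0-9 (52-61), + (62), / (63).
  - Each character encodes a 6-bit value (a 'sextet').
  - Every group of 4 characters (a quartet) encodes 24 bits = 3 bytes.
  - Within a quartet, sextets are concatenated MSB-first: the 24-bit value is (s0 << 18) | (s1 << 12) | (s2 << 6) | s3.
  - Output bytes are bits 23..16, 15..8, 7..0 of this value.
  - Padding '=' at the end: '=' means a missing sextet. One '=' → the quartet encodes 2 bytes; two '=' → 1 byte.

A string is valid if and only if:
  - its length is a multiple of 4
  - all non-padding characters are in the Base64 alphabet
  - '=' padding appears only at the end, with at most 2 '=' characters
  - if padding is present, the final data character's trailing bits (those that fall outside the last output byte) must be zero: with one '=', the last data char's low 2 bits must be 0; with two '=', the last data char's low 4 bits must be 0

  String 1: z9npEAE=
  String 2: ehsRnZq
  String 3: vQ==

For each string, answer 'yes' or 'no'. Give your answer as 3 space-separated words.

Answer: yes no yes

Derivation:
String 1: 'z9npEAE=' → valid
String 2: 'ehsRnZq' → invalid (len=7 not mult of 4)
String 3: 'vQ==' → valid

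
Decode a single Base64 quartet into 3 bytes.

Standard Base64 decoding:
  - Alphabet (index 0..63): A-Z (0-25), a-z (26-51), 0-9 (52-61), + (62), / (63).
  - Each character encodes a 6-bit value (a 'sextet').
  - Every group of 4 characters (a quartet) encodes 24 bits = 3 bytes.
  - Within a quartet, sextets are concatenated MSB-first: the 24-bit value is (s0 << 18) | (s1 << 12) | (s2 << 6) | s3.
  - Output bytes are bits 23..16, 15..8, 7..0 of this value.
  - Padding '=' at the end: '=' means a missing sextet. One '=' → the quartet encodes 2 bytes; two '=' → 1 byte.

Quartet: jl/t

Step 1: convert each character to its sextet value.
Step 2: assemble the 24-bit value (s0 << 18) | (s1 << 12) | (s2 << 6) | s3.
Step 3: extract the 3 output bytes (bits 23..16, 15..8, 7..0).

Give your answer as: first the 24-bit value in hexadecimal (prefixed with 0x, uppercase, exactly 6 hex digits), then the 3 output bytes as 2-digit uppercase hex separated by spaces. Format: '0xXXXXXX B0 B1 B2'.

Answer: 0x8E5FED 8E 5F ED

Derivation:
Sextets: j=35, l=37, /=63, t=45
24-bit: (35<<18) | (37<<12) | (63<<6) | 45
      = 0x8C0000 | 0x025000 | 0x000FC0 | 0x00002D
      = 0x8E5FED
Bytes: (v>>16)&0xFF=8E, (v>>8)&0xFF=5F, v&0xFF=ED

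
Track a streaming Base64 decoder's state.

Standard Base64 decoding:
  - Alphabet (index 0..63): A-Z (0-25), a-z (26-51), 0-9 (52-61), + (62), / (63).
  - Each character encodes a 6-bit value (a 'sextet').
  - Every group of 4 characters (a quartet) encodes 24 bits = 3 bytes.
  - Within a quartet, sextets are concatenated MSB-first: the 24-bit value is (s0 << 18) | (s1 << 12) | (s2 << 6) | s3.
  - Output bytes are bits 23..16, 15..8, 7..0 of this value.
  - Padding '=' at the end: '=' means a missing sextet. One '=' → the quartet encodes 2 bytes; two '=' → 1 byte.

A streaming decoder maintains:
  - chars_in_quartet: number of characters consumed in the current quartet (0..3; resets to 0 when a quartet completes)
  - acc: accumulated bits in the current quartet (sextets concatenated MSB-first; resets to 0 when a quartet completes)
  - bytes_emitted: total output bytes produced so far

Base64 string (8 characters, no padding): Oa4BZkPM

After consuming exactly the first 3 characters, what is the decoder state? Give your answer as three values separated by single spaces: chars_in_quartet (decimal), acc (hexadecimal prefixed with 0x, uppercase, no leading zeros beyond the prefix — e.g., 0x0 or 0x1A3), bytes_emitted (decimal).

After char 0 ('O'=14): chars_in_quartet=1 acc=0xE bytes_emitted=0
After char 1 ('a'=26): chars_in_quartet=2 acc=0x39A bytes_emitted=0
After char 2 ('4'=56): chars_in_quartet=3 acc=0xE6B8 bytes_emitted=0

Answer: 3 0xE6B8 0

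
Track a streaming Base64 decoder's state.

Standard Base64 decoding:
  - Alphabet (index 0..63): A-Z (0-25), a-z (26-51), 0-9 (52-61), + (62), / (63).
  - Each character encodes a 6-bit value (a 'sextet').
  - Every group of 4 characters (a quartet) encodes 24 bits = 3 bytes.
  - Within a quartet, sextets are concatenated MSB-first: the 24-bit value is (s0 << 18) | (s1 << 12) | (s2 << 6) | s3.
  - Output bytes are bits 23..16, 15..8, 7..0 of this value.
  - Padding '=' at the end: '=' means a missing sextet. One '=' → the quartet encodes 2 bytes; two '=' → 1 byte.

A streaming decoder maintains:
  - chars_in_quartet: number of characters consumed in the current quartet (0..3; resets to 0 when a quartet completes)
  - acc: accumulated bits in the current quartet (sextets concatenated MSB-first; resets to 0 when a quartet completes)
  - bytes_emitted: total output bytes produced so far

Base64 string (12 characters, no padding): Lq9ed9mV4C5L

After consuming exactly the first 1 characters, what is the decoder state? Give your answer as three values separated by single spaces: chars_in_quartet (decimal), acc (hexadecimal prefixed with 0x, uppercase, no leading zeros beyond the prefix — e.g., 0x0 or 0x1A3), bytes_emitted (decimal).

Answer: 1 0xB 0

Derivation:
After char 0 ('L'=11): chars_in_quartet=1 acc=0xB bytes_emitted=0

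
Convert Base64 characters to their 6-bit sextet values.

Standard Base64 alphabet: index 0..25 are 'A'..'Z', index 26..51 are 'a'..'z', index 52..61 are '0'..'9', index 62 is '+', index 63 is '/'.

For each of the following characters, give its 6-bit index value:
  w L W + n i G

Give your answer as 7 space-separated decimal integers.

'w': a..z range, 26 + ord('w') − ord('a') = 48
'L': A..Z range, ord('L') − ord('A') = 11
'W': A..Z range, ord('W') − ord('A') = 22
'+': index 62
'n': a..z range, 26 + ord('n') − ord('a') = 39
'i': a..z range, 26 + ord('i') − ord('a') = 34
'G': A..Z range, ord('G') − ord('A') = 6

Answer: 48 11 22 62 39 34 6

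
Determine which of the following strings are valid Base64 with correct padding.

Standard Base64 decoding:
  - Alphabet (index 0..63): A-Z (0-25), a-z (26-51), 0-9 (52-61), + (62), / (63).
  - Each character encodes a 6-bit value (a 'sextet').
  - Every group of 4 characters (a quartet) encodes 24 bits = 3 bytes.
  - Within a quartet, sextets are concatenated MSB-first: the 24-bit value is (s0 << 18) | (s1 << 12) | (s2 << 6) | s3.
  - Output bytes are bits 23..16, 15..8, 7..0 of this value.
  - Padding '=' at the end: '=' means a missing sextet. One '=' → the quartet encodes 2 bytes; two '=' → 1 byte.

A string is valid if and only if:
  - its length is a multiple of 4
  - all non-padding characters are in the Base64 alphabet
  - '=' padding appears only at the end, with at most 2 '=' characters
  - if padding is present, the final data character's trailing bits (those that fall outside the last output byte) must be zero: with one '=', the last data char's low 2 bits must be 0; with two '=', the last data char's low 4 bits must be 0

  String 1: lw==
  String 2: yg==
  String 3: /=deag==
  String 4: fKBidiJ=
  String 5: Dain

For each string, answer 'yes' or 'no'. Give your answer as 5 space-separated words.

String 1: 'lw==' → valid
String 2: 'yg==' → valid
String 3: '/=deag==' → invalid (bad char(s): ['=']; '=' in middle)
String 4: 'fKBidiJ=' → invalid (bad trailing bits)
String 5: 'Dain' → valid

Answer: yes yes no no yes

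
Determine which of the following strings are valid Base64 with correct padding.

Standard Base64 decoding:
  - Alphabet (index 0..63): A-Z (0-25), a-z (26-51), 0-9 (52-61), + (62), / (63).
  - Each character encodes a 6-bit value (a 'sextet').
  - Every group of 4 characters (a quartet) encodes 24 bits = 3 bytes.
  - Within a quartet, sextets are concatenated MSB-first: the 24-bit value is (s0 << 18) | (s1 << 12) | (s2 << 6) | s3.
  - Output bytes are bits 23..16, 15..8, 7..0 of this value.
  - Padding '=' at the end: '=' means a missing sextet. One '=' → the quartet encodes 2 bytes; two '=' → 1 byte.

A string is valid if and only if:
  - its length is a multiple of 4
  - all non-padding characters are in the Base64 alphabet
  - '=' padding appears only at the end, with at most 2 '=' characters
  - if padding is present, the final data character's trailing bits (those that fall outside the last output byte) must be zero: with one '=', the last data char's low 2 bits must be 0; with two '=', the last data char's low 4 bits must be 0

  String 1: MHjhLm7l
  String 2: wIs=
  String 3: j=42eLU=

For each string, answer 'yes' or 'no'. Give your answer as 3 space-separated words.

String 1: 'MHjhLm7l' → valid
String 2: 'wIs=' → valid
String 3: 'j=42eLU=' → invalid (bad char(s): ['=']; '=' in middle)

Answer: yes yes no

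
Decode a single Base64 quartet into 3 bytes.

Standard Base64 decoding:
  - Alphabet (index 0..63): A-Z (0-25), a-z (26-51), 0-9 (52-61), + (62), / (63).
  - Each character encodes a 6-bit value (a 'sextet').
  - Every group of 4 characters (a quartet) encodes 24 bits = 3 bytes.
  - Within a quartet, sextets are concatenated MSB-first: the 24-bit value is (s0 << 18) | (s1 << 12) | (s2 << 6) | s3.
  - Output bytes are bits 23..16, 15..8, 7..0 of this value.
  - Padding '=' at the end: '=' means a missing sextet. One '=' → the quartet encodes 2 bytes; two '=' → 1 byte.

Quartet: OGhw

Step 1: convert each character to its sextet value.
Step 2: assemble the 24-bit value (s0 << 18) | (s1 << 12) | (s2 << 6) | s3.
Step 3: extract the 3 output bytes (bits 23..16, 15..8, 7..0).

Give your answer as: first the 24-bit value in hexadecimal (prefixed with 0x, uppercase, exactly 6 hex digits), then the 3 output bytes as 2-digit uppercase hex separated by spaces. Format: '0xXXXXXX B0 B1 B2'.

Sextets: O=14, G=6, h=33, w=48
24-bit: (14<<18) | (6<<12) | (33<<6) | 48
      = 0x380000 | 0x006000 | 0x000840 | 0x000030
      = 0x386870
Bytes: (v>>16)&0xFF=38, (v>>8)&0xFF=68, v&0xFF=70

Answer: 0x386870 38 68 70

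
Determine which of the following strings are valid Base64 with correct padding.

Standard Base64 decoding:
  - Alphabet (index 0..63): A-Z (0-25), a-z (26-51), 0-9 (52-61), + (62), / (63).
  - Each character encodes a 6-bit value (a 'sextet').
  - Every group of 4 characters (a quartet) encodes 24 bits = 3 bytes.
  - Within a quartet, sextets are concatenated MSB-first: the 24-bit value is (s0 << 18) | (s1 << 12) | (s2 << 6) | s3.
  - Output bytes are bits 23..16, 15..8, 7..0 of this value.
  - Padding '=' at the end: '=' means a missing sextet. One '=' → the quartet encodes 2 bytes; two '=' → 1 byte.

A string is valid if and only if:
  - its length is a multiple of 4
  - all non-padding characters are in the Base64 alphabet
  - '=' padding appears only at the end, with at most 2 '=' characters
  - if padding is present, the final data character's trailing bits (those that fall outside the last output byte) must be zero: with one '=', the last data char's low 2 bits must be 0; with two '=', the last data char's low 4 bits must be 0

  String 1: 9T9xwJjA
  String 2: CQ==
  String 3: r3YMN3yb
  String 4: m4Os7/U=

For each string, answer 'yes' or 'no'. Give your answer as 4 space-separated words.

Answer: yes yes yes yes

Derivation:
String 1: '9T9xwJjA' → valid
String 2: 'CQ==' → valid
String 3: 'r3YMN3yb' → valid
String 4: 'm4Os7/U=' → valid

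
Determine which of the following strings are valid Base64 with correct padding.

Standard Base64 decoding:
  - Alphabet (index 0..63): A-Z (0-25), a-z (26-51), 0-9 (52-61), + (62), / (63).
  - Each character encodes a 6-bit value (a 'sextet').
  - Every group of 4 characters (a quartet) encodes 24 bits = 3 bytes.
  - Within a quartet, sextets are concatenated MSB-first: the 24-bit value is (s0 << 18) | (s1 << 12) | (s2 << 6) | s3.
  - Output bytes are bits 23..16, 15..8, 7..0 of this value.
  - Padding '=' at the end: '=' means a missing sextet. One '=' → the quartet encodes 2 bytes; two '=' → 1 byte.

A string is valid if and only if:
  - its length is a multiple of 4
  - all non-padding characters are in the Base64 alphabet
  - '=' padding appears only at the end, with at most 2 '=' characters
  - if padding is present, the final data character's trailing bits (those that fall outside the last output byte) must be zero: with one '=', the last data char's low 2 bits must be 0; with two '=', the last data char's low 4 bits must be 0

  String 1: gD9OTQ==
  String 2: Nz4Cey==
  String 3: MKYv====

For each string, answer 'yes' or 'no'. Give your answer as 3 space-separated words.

Answer: yes no no

Derivation:
String 1: 'gD9OTQ==' → valid
String 2: 'Nz4Cey==' → invalid (bad trailing bits)
String 3: 'MKYv====' → invalid (4 pad chars (max 2))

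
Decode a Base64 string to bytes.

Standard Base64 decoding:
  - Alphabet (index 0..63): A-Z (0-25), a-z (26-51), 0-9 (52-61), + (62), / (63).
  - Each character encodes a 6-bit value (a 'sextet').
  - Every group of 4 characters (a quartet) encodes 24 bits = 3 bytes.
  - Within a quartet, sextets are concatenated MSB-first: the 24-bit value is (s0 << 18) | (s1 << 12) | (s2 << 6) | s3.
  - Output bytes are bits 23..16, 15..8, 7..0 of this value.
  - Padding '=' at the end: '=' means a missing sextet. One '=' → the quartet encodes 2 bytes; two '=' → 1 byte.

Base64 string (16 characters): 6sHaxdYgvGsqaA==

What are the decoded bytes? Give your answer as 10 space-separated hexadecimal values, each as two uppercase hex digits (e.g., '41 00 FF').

Answer: EA C1 DA C5 D6 20 BC 6B 2A 68

Derivation:
After char 0 ('6'=58): chars_in_quartet=1 acc=0x3A bytes_emitted=0
After char 1 ('s'=44): chars_in_quartet=2 acc=0xEAC bytes_emitted=0
After char 2 ('H'=7): chars_in_quartet=3 acc=0x3AB07 bytes_emitted=0
After char 3 ('a'=26): chars_in_quartet=4 acc=0xEAC1DA -> emit EA C1 DA, reset; bytes_emitted=3
After char 4 ('x'=49): chars_in_quartet=1 acc=0x31 bytes_emitted=3
After char 5 ('d'=29): chars_in_quartet=2 acc=0xC5D bytes_emitted=3
After char 6 ('Y'=24): chars_in_quartet=3 acc=0x31758 bytes_emitted=3
After char 7 ('g'=32): chars_in_quartet=4 acc=0xC5D620 -> emit C5 D6 20, reset; bytes_emitted=6
After char 8 ('v'=47): chars_in_quartet=1 acc=0x2F bytes_emitted=6
After char 9 ('G'=6): chars_in_quartet=2 acc=0xBC6 bytes_emitted=6
After char 10 ('s'=44): chars_in_quartet=3 acc=0x2F1AC bytes_emitted=6
After char 11 ('q'=42): chars_in_quartet=4 acc=0xBC6B2A -> emit BC 6B 2A, reset; bytes_emitted=9
After char 12 ('a'=26): chars_in_quartet=1 acc=0x1A bytes_emitted=9
After char 13 ('A'=0): chars_in_quartet=2 acc=0x680 bytes_emitted=9
Padding '==': partial quartet acc=0x680 -> emit 68; bytes_emitted=10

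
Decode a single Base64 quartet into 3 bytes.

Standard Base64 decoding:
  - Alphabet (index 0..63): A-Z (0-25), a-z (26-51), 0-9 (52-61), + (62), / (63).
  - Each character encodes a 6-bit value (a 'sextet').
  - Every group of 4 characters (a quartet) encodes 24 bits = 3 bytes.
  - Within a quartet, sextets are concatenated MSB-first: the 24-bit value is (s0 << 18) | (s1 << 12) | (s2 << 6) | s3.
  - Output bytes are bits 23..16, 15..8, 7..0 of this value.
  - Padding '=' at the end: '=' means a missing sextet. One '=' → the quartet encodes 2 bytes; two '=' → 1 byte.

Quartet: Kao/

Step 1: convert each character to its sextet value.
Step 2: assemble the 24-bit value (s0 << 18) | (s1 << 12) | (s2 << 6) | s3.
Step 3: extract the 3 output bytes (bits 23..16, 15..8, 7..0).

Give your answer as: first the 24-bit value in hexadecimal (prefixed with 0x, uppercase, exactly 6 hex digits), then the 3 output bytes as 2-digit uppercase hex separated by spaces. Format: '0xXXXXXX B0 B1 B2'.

Sextets: K=10, a=26, o=40, /=63
24-bit: (10<<18) | (26<<12) | (40<<6) | 63
      = 0x280000 | 0x01A000 | 0x000A00 | 0x00003F
      = 0x29AA3F
Bytes: (v>>16)&0xFF=29, (v>>8)&0xFF=AA, v&0xFF=3F

Answer: 0x29AA3F 29 AA 3F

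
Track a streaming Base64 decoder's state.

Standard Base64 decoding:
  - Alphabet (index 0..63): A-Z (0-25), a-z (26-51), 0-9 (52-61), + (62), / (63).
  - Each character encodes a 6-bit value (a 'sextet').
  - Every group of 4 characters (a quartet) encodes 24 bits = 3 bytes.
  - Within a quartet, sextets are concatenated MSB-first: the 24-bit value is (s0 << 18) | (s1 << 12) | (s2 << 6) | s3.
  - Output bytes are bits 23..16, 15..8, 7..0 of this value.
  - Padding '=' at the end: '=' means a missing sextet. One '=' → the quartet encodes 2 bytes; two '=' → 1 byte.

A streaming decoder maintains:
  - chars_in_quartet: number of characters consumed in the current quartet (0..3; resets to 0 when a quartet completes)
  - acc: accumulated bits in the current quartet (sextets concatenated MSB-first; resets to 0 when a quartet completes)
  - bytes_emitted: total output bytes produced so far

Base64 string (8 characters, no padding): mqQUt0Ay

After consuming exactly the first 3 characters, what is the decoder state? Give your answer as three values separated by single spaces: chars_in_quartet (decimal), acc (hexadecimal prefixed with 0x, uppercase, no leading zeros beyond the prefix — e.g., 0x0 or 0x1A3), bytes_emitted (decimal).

Answer: 3 0x26A90 0

Derivation:
After char 0 ('m'=38): chars_in_quartet=1 acc=0x26 bytes_emitted=0
After char 1 ('q'=42): chars_in_quartet=2 acc=0x9AA bytes_emitted=0
After char 2 ('Q'=16): chars_in_quartet=3 acc=0x26A90 bytes_emitted=0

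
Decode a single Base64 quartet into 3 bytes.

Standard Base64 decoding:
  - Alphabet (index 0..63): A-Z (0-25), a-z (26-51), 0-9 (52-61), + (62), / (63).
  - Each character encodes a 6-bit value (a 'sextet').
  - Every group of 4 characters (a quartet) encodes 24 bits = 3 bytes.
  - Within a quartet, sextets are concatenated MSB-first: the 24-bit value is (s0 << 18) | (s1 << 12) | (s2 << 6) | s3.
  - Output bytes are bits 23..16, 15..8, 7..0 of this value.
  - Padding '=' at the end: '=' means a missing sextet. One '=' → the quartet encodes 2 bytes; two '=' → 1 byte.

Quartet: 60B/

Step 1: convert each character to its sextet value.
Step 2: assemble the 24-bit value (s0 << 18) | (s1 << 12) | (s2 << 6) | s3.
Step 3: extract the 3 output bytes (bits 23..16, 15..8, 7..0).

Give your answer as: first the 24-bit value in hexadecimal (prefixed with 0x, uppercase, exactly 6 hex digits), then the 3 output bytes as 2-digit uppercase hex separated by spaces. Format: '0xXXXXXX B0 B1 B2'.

Sextets: 6=58, 0=52, B=1, /=63
24-bit: (58<<18) | (52<<12) | (1<<6) | 63
      = 0xE80000 | 0x034000 | 0x000040 | 0x00003F
      = 0xEB407F
Bytes: (v>>16)&0xFF=EB, (v>>8)&0xFF=40, v&0xFF=7F

Answer: 0xEB407F EB 40 7F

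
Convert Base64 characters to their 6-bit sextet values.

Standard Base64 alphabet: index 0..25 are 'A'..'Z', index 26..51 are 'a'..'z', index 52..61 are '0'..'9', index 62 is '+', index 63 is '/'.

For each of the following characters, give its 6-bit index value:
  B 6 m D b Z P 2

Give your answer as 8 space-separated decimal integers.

'B': A..Z range, ord('B') − ord('A') = 1
'6': 0..9 range, 52 + ord('6') − ord('0') = 58
'm': a..z range, 26 + ord('m') − ord('a') = 38
'D': A..Z range, ord('D') − ord('A') = 3
'b': a..z range, 26 + ord('b') − ord('a') = 27
'Z': A..Z range, ord('Z') − ord('A') = 25
'P': A..Z range, ord('P') − ord('A') = 15
'2': 0..9 range, 52 + ord('2') − ord('0') = 54

Answer: 1 58 38 3 27 25 15 54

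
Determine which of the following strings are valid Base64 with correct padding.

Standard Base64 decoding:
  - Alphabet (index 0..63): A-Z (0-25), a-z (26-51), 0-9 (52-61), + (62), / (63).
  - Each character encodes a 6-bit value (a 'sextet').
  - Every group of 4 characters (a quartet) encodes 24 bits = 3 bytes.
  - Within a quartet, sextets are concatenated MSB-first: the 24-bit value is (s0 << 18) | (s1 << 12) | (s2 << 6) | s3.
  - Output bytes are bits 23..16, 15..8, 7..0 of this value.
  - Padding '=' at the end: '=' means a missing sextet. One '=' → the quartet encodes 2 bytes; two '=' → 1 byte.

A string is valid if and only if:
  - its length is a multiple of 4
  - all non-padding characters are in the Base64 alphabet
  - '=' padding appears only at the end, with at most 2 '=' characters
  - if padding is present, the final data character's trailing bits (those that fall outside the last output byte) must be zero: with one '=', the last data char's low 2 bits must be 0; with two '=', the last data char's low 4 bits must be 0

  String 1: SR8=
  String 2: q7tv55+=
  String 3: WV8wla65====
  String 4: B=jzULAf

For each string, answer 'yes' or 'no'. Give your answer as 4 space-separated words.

Answer: yes no no no

Derivation:
String 1: 'SR8=' → valid
String 2: 'q7tv55+=' → invalid (bad trailing bits)
String 3: 'WV8wla65====' → invalid (4 pad chars (max 2))
String 4: 'B=jzULAf' → invalid (bad char(s): ['=']; '=' in middle)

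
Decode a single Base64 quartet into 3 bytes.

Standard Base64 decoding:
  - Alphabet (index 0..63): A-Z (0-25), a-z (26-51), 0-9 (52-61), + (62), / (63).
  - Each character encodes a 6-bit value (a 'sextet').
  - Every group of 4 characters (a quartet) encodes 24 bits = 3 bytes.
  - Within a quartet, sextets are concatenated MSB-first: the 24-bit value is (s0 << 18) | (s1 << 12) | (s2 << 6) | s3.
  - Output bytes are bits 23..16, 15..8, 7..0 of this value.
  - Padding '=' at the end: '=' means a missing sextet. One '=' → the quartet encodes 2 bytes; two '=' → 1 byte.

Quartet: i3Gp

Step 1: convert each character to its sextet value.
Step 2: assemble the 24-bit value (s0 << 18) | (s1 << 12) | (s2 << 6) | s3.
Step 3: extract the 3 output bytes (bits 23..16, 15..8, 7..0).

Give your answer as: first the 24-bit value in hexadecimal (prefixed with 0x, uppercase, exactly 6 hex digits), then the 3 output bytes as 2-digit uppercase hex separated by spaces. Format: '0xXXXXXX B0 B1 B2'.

Answer: 0x8B71A9 8B 71 A9

Derivation:
Sextets: i=34, 3=55, G=6, p=41
24-bit: (34<<18) | (55<<12) | (6<<6) | 41
      = 0x880000 | 0x037000 | 0x000180 | 0x000029
      = 0x8B71A9
Bytes: (v>>16)&0xFF=8B, (v>>8)&0xFF=71, v&0xFF=A9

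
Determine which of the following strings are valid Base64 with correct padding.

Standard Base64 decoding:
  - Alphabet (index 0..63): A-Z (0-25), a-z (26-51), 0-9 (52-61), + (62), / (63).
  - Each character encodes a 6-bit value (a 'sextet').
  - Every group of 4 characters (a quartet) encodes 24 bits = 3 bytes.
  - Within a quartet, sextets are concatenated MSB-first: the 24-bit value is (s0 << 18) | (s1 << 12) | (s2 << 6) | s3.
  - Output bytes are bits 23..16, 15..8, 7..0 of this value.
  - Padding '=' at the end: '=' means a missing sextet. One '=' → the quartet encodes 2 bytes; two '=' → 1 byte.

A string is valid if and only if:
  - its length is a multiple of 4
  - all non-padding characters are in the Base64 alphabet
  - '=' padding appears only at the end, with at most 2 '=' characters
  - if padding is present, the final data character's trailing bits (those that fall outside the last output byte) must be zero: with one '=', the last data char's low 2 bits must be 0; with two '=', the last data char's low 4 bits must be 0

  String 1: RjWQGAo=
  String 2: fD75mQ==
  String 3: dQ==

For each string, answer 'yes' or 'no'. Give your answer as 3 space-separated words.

Answer: yes yes yes

Derivation:
String 1: 'RjWQGAo=' → valid
String 2: 'fD75mQ==' → valid
String 3: 'dQ==' → valid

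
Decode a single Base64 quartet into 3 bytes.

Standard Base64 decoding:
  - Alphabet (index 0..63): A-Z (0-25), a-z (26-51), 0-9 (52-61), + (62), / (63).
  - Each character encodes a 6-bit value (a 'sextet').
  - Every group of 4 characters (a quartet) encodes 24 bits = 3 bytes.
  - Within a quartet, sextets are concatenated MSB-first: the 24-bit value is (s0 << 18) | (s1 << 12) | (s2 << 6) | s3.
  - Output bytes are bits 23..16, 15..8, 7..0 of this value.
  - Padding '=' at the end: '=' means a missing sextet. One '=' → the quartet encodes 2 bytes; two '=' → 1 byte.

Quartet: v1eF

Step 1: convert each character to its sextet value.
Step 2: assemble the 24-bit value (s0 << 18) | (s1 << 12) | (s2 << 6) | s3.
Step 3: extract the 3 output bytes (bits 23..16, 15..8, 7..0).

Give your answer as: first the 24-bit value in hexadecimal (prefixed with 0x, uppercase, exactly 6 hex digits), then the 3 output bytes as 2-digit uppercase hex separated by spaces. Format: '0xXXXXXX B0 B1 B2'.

Answer: 0xBF5785 BF 57 85

Derivation:
Sextets: v=47, 1=53, e=30, F=5
24-bit: (47<<18) | (53<<12) | (30<<6) | 5
      = 0xBC0000 | 0x035000 | 0x000780 | 0x000005
      = 0xBF5785
Bytes: (v>>16)&0xFF=BF, (v>>8)&0xFF=57, v&0xFF=85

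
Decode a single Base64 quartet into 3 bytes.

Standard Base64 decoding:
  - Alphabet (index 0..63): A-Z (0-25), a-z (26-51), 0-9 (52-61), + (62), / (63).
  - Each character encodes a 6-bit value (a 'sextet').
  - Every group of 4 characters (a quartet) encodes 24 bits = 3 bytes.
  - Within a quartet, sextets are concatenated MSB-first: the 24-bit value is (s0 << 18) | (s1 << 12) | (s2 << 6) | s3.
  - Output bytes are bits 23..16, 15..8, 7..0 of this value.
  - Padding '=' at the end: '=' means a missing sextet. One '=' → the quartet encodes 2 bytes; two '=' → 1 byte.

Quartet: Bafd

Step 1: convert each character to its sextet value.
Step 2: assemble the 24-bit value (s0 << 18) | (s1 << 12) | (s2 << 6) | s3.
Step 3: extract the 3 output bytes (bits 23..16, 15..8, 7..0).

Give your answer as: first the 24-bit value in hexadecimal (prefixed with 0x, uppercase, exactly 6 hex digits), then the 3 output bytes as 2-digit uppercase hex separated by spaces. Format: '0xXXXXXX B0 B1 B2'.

Answer: 0x05A7DD 05 A7 DD

Derivation:
Sextets: B=1, a=26, f=31, d=29
24-bit: (1<<18) | (26<<12) | (31<<6) | 29
      = 0x040000 | 0x01A000 | 0x0007C0 | 0x00001D
      = 0x05A7DD
Bytes: (v>>16)&0xFF=05, (v>>8)&0xFF=A7, v&0xFF=DD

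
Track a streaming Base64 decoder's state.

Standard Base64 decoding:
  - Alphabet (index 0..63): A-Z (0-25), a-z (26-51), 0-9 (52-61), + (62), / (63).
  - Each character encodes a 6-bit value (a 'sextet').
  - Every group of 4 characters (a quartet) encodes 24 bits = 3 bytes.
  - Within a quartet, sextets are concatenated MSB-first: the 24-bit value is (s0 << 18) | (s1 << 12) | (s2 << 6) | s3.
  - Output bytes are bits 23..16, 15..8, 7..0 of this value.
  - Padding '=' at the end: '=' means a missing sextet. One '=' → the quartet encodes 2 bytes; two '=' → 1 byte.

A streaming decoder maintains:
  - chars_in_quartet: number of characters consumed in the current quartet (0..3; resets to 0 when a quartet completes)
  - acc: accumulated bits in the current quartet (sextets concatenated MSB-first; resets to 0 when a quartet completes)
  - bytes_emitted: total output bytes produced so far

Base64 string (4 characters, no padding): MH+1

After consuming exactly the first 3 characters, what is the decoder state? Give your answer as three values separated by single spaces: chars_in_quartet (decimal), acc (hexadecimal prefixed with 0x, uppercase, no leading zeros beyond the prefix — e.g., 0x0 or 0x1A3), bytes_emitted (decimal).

After char 0 ('M'=12): chars_in_quartet=1 acc=0xC bytes_emitted=0
After char 1 ('H'=7): chars_in_quartet=2 acc=0x307 bytes_emitted=0
After char 2 ('+'=62): chars_in_quartet=3 acc=0xC1FE bytes_emitted=0

Answer: 3 0xC1FE 0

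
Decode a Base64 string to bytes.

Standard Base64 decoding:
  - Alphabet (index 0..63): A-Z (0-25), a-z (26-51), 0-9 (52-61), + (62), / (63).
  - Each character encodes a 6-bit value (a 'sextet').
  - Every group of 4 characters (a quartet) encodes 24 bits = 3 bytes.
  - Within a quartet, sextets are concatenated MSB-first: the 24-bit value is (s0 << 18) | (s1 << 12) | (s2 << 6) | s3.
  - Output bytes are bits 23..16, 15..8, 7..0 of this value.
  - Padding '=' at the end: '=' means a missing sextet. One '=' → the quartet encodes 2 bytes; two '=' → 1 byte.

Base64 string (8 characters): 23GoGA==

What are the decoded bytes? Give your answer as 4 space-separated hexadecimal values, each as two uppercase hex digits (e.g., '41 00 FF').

After char 0 ('2'=54): chars_in_quartet=1 acc=0x36 bytes_emitted=0
After char 1 ('3'=55): chars_in_quartet=2 acc=0xDB7 bytes_emitted=0
After char 2 ('G'=6): chars_in_quartet=3 acc=0x36DC6 bytes_emitted=0
After char 3 ('o'=40): chars_in_quartet=4 acc=0xDB71A8 -> emit DB 71 A8, reset; bytes_emitted=3
After char 4 ('G'=6): chars_in_quartet=1 acc=0x6 bytes_emitted=3
After char 5 ('A'=0): chars_in_quartet=2 acc=0x180 bytes_emitted=3
Padding '==': partial quartet acc=0x180 -> emit 18; bytes_emitted=4

Answer: DB 71 A8 18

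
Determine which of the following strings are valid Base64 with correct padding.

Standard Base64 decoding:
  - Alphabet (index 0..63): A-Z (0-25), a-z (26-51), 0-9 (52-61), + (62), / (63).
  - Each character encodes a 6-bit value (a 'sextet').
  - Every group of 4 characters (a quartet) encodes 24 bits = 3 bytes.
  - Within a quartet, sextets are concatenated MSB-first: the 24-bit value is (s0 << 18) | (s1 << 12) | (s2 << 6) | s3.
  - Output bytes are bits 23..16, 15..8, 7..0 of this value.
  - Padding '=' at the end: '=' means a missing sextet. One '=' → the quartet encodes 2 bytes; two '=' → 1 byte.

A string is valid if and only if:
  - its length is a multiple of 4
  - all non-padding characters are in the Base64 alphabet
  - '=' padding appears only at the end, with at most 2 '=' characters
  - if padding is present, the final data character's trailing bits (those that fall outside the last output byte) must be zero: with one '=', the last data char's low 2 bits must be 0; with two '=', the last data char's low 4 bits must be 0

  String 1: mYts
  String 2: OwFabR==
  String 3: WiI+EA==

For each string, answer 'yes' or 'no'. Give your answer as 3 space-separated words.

String 1: 'mYts' → valid
String 2: 'OwFabR==' → invalid (bad trailing bits)
String 3: 'WiI+EA==' → valid

Answer: yes no yes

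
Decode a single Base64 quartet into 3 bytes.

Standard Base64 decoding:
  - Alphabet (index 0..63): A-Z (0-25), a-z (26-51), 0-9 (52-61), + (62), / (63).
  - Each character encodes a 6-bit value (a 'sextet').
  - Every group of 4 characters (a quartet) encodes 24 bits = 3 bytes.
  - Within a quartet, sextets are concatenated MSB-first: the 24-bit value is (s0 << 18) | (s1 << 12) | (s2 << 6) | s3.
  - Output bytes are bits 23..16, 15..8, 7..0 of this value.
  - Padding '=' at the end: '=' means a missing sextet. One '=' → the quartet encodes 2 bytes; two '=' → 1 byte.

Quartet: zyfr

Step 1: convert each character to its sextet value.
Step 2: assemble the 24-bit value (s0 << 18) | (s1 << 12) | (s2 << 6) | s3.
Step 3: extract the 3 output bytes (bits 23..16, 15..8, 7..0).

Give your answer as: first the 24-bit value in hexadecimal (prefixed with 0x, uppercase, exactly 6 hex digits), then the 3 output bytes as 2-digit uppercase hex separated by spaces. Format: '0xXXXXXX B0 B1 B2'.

Sextets: z=51, y=50, f=31, r=43
24-bit: (51<<18) | (50<<12) | (31<<6) | 43
      = 0xCC0000 | 0x032000 | 0x0007C0 | 0x00002B
      = 0xCF27EB
Bytes: (v>>16)&0xFF=CF, (v>>8)&0xFF=27, v&0xFF=EB

Answer: 0xCF27EB CF 27 EB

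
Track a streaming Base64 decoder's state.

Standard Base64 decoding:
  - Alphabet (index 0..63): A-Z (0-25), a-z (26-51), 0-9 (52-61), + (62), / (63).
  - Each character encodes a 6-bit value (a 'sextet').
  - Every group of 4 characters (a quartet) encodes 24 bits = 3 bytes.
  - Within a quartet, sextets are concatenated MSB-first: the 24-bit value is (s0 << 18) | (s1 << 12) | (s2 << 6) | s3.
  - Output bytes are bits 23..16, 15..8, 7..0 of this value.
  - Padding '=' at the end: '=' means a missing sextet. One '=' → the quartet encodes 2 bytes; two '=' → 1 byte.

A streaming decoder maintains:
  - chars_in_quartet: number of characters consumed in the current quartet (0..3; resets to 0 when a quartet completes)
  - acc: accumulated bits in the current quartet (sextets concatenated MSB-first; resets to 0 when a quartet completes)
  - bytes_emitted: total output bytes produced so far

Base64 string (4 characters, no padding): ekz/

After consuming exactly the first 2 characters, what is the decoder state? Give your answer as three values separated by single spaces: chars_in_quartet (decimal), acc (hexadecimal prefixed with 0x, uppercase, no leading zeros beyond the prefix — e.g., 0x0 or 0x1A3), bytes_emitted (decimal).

Answer: 2 0x7A4 0

Derivation:
After char 0 ('e'=30): chars_in_quartet=1 acc=0x1E bytes_emitted=0
After char 1 ('k'=36): chars_in_quartet=2 acc=0x7A4 bytes_emitted=0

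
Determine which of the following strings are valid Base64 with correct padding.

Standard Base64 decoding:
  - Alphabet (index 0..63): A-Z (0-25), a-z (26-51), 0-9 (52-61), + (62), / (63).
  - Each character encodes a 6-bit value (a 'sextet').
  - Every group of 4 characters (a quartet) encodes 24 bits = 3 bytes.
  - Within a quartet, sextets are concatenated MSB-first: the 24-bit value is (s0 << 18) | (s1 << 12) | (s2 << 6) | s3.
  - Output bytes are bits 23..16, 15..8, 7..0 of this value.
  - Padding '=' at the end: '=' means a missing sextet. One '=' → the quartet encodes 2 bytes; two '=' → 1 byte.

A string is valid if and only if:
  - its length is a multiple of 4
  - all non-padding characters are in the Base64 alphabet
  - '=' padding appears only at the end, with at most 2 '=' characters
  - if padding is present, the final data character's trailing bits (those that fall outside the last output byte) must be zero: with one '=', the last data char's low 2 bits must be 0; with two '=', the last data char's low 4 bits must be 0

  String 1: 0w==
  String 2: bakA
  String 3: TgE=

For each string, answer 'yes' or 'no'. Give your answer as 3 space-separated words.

String 1: '0w==' → valid
String 2: 'bakA' → valid
String 3: 'TgE=' → valid

Answer: yes yes yes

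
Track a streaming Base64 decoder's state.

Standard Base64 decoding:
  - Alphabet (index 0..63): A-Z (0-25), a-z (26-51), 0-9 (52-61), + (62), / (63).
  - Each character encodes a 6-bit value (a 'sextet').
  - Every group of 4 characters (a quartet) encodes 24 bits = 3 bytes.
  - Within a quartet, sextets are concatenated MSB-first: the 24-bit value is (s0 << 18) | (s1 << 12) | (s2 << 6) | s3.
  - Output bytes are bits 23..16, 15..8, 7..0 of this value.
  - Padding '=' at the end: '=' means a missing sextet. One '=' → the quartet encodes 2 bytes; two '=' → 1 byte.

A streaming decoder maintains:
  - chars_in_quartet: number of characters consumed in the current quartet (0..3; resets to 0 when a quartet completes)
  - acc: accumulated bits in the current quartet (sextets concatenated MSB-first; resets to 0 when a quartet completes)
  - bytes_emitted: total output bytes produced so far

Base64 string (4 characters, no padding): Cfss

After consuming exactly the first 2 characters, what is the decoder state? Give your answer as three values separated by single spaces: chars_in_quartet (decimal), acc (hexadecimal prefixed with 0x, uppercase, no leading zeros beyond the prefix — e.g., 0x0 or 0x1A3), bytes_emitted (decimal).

After char 0 ('C'=2): chars_in_quartet=1 acc=0x2 bytes_emitted=0
After char 1 ('f'=31): chars_in_quartet=2 acc=0x9F bytes_emitted=0

Answer: 2 0x9F 0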